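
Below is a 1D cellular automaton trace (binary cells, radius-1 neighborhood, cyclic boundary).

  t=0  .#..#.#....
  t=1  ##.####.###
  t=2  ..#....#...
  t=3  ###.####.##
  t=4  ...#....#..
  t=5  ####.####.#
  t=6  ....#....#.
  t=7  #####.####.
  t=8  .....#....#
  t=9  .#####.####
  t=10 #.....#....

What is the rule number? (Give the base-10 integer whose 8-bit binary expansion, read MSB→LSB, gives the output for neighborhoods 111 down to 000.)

39

  ###|.  b7=0 t=1,i=0
  ##.|.  b6=0 t=1,i=1
  #.#|#  b5=1 t=0,i=5
  #..|.  b4=0 t=0,i=2
  .##|.  b3=0 t=1,i=3
  .#.|#  b2=1 t=0,i=1
  ..#|#  b1=1 t=0,i=0
  ...|#  b0=1 t=0,i=8
  bits 00100111 = 39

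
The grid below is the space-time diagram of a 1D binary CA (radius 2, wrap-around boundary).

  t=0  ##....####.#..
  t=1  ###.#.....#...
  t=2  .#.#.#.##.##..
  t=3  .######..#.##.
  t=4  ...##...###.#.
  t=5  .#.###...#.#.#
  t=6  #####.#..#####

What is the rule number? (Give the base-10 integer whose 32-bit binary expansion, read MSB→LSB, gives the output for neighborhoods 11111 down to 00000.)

  #####|#  b31=1 t=3,i=3
  ####.|.  b30=0 t=0,i=8
  ###.#|.  b29=0 t=0,i=9
  ###..|.  b28=0 t=3,i=6
  ##.##|#  b27=1 t=2,i=9
  ##.#.|#  b26=1 t=0,i=10
  ##..#|.  b25=0 t=3,i=7
  ##...|#  b24=1 t=0,i=2
  #.###|#  b23=1 t=5,i=3
  #.##.|.  b22=0 t=2,i=7
  #.#.#|#  b21=1 t=2,i=3
  #.#..|.  b20=0 t=0,i=11
  #..##|.  b19=0 t=0,i=13
  #..#.|#  b18=1 t=3,i=8
  #...#|.  b17=0 t=1,i=12
  #....|.  b16=0 t=0,i=3
  .####|.  b15=0 t=0,i=7
  .###.|#  b14=1 t=1,i=1
  .##.#|.  b13=0 t=2,i=8
  .##..|#  b12=1 t=0,i=1
  .#.##|#  b11=1 t=2,i=6
  .#.#.|#  b10=1 t=2,i=2
  .#..#|.  b9=0 t=0,i=12
  .#...|#  b8=1 t=1,i=5
  ..###|.  b7=0 t=0,i=6
  ..##.|#  b6=1 t=0,i=0
  ..#.#|#  b5=1 t=2,i=1
  ..#..|#  b4=1 t=1,i=10
  ...##|.  b3=0 t=0,i=5
  ...#.|.  b2=0 t=1,i=9
  ....#|#  b1=1 t=0,i=4
  .....|#  b0=1 t=1,i=7
  bits 10001101101001000101110101110011 = 2376359283

2376359283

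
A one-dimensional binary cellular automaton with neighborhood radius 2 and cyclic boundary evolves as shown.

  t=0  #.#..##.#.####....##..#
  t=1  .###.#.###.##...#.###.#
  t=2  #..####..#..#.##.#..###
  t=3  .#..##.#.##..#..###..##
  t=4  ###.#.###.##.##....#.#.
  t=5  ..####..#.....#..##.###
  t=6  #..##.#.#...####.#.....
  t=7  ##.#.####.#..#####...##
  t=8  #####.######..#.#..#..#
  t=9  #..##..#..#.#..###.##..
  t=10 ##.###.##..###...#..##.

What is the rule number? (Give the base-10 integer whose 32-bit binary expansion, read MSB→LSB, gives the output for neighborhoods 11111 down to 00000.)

1714593366

  ##### -> .   bit 31 = 0  t=7,i=15
  ####. -> #   bit 30 = 1  t=0,i=12
  ###.# -> #   bit 29 = 1  t=1,i=3
  ###.. -> .   bit 28 = 0  t=0,i=13
  ##.## -> .   bit 27 = 0  t=1,i=10
  ##.#. -> #   bit 26 = 1  t=0,i=1
  ##..# -> #   bit 25 = 1  t=0,i=20
  ##... -> .   bit 24 = 0  t=0,i=14
  #.### -> .   bit 23 = 0  t=0,i=10
  #.##. -> .   bit 22 = 0  t=1,i=11
  #.#.# -> #   bit 21 = 1  t=0,i=8
  #.#.. -> #   bit 20 = 1  t=0,i=2
  #..## -> .   bit 19 = 0  t=0,i=4
  #..#. -> .   bit 18 = 0  t=2,i=8
  #...# -> #   bit 17 = 1  t=1,i=14
  #.... -> .   bit 16 = 0  t=0,i=15
  .#### -> #   bit 15 = 1  t=0,i=11
  .###. -> .   bit 14 = 0  t=1,i=2
  .##.# -> .   bit 13 = 0  t=0,i=0
  .##.. -> #   bit 12 = 1  t=0,i=19
  .#.## -> #   bit 11 = 1  t=0,i=9
  .#.#. -> #   bit 10 = 1  t=4,i=20
  .#..# -> #   bit 9 = 1  t=0,i=3
  .#... -> .   bit 8 = 0  t=5,i=9
  ..### -> .   bit 7 = 0  t=2,i=3
  ..##. -> #   bit 6 = 1  t=0,i=5
  ..#.# -> .   bit 5 = 0  t=1,i=16
  ..#.. -> #   bit 4 = 1  t=2,i=9
  ...## -> .   bit 3 = 0  t=0,i=17
  ...#. -> #   bit 2 = 1  t=1,i=15
  ....# -> #   bit 1 = 1  t=0,i=16
  ..... -> .   bit 0 = 0  t=5,i=11
  bits 01100110001100101001111001010110 = 1714593366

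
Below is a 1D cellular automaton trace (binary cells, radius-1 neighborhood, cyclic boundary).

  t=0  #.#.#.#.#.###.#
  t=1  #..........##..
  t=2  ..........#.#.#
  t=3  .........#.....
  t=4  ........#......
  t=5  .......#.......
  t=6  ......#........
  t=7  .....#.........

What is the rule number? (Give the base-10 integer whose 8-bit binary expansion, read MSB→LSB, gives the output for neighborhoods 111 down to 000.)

  ### -> #   bit 7 = 1  t=0,i=11
  ##. -> #   bit 6 = 1  t=0,i=0
  #.# -> .   bit 5 = 0  t=0,i=1
  #.. -> .   bit 4 = 0  t=1,i=1
  .## -> .   bit 3 = 0  t=0,i=10
  .#. -> .   bit 2 = 0  t=0,i=2
  ..# -> #   bit 1 = 1  t=1,i=10
  ... -> .   bit 0 = 0  t=1,i=2
  bits 11000010 = 194

194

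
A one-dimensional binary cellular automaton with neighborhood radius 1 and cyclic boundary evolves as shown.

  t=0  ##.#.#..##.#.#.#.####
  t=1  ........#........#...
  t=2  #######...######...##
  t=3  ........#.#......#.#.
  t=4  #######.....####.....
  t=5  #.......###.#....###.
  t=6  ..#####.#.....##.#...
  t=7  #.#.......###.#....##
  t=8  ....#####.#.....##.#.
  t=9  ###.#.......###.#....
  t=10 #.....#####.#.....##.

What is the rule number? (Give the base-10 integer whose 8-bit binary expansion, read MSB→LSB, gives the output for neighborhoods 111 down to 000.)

  nb ###: next=.  (t=0,i=0, bit7=0)
  nb ##.: next=.  (t=0,i=1, bit6=0)
  nb #.#: next=.  (t=0,i=2, bit5=0)
  nb #..: next=.  (t=0,i=6, bit4=0)
  nb .##: next=#  (t=0,i=8, bit3=1)
  nb .#.: next=.  (t=0,i=3, bit2=0)
  nb ..#: next=.  (t=0,i=7, bit1=0)
  nb ...: next=#  (t=1,i=0, bit0=1)
  bits 00001001 = 9

9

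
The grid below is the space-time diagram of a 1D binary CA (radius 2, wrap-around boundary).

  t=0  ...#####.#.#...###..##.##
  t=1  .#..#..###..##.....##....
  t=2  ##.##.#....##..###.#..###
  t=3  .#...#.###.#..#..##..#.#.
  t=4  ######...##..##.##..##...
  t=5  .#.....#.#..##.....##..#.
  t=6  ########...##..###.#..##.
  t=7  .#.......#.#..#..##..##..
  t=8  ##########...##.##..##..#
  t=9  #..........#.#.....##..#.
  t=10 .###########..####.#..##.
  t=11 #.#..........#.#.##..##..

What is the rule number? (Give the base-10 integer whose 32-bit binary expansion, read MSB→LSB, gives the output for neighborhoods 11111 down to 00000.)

  [31] ##### => .  t=0,i=5
  [30] ####. => .  t=0,i=6
  [29] ###.# => #  t=0,i=7
  [28] ###.. => .  t=0,i=17
  [27] ##.## => .  t=0,i=22
  [26] ##.#. => #  t=0,i=8
  [25] ##..# => .  t=0,i=18
  [24] ##... => .  t=0,i=0
  [23] #.### => .  t=3,i=7
  [22] #.##. => .  t=0,i=23
  [21] #.#.# => #  t=0,i=9
  [20] #.#.. => .  t=0,i=11
  [19] #..## => #  t=0,i=19
  [18] #..#. => #  t=1,i=3
  [17] #...# => #  t=0,i=1
  [16] #.... => #  t=1,i=15
  [15] .#### => #  t=0,i=4
  [14] .###. => .  t=0,i=16
  [13] .##.# => .  t=0,i=21
  [12] .##.. => .  t=0,i=24
  [11] .#.## => .  t=3,i=6
  [10] .#.#. => .  t=0,i=10
  [9] .#..# => .  t=1,i=2
  [8] .#... => #  t=0,i=12
  [7] ..### => .  t=0,i=3
  [6] ..##. => #  t=0,i=20
  [5] ..#.# => #  t=3,i=5
  [4] ..#.. => #  t=1,i=1
  [3] ...## => .  t=0,i=2
  [2] ...#. => #  t=1,i=0
  [1] ....# => #  t=1,i=17
  [0] ..... => #  t=1,i=16
  bits 00100100001011111000000101110111 = 607093111

607093111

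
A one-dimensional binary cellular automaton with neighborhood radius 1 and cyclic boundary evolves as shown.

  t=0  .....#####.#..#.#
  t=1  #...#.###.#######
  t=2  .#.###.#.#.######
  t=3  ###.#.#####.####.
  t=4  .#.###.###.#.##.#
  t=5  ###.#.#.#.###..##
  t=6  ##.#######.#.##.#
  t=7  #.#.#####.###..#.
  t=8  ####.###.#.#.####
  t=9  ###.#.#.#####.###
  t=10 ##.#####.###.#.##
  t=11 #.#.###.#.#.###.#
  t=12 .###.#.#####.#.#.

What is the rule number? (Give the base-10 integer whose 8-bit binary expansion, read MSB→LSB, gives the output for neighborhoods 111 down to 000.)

182

  ###|#  b7=1 t=0,i=6
  ##.|.  b6=0 t=0,i=9
  #.#|#  b5=1 t=0,i=10
  #..|#  b4=1 t=0,i=0
  .##|.  b3=0 t=0,i=5
  .#.|#  b2=1 t=0,i=11
  ..#|#  b1=1 t=0,i=4
  ...|.  b0=0 t=0,i=1
  bits 10110110 = 182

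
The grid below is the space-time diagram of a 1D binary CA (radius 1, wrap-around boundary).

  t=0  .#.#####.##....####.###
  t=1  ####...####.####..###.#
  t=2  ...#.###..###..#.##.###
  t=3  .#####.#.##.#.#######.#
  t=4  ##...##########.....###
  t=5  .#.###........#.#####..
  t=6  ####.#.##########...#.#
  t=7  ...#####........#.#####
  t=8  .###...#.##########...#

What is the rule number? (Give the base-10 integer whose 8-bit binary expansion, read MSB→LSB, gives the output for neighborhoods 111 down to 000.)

111

  [7] ### => .  t=0,i=4
  [6] ##. => #  t=0,i=7
  [5] #.# => #  t=0,i=0
  [4] #.. => .  t=0,i=11
  [3] .## => #  t=0,i=3
  [2] .#. => #  t=0,i=1
  [1] ..# => #  t=0,i=14
  [0] ... => #  t=0,i=12
  bits 01101111 = 111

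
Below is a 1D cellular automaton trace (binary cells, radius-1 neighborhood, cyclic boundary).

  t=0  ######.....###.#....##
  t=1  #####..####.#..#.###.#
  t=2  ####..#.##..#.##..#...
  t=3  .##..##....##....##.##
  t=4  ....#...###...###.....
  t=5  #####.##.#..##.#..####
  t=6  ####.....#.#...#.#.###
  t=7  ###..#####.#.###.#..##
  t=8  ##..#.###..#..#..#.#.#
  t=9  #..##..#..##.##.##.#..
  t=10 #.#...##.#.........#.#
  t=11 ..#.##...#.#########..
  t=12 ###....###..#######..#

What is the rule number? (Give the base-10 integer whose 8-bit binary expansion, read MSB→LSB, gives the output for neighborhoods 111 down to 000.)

135

  ###|#  b7=1 t=0,i=0
  ##.|.  b6=0 t=0,i=5
  #.#|.  b5=0 t=0,i=14
  #..|.  b4=0 t=0,i=6
  .##|.  b3=0 t=0,i=11
  .#.|#  b2=1 t=0,i=15
  ..#|#  b1=1 t=0,i=10
  ...|#  b0=1 t=0,i=7
  bits 10000111 = 135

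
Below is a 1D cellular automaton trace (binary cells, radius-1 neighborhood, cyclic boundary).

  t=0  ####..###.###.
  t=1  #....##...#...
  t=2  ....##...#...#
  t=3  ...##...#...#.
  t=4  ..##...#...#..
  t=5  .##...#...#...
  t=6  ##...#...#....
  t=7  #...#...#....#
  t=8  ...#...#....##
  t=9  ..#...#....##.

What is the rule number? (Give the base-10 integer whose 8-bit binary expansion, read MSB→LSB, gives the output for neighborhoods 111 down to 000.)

  ###|.  b7=0 t=0,i=1
  ##.|.  b6=0 t=0,i=3
  #.#|.  b5=0 t=0,i=9
  #..|.  b4=0 t=0,i=4
  .##|#  b3=1 t=0,i=0
  .#.|.  b2=0 t=1,i=0
  ..#|#  b1=1 t=0,i=5
  ...|.  b0=0 t=1,i=2
  bits 00001010 = 10

10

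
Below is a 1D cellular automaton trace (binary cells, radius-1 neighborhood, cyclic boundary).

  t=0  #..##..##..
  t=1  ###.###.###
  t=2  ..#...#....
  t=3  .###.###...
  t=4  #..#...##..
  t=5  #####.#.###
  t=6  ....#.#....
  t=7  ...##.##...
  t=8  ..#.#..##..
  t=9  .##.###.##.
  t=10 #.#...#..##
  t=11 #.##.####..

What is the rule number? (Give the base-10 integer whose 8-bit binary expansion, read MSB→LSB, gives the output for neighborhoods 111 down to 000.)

  ### -> .   bit 7 = 0  t=1,i=0
  ##. -> #   bit 6 = 1  t=0,i=4
  #.# -> .   bit 5 = 0  t=1,i=3
  #.. -> #   bit 4 = 1  t=0,i=1
  .## -> .   bit 3 = 0  t=0,i=3
  .#. -> #   bit 2 = 1  t=0,i=0
  ..# -> #   bit 1 = 1  t=0,i=2
  ... -> .   bit 0 = 0  t=2,i=0
  bits 01010110 = 86

86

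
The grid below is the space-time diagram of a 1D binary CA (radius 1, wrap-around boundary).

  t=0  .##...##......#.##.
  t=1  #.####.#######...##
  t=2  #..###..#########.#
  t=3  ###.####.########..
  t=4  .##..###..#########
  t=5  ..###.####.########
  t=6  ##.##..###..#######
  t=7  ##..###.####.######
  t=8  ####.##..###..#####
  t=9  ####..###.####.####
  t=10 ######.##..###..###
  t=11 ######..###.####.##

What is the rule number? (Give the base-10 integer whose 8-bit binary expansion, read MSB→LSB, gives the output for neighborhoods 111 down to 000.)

  [7] ### => #  t=1,i=3
  [6] ##. => #  t=0,i=2
  [5] #.# => .  t=0,i=15
  [4] #.. => #  t=0,i=3
  [3] .## => .  t=0,i=1
  [2] .#. => .  t=0,i=14
  [1] ..# => #  t=0,i=0
  [0] ... => #  t=0,i=4
  bits 11010011 = 211

211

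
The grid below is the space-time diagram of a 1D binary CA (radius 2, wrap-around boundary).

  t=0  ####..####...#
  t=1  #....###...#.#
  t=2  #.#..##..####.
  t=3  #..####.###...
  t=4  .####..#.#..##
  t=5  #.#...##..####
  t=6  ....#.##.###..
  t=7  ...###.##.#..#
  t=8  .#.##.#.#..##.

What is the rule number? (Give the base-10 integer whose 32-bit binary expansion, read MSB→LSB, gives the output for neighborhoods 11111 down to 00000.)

137362148

  nb #####: next=.  (t=0,i=1, bit31=0)
  nb ####.: next=.  (t=0,i=2, bit30=0)
  nb ###.#: next=.  (t=2,i=12, bit29=0)
  nb ###..: next=.  (t=0,i=3, bit28=0)
  nb ##.##: next=#  (t=3,i=7, bit27=1)
  nb ##.#.: next=.  (t=2,i=13, bit26=0)
  nb ##..#: next=.  (t=0,i=4, bit25=0)
  nb ##...: next=.  (t=0,i=10, bit24=0)
  nb #.###: next=.  (t=3,i=8, bit23=0)
  nb #.##.: next=.  (t=1,i=13, bit22=0)
  nb #.#.#: next=#  (t=2,i=0, bit21=1)
  nb #.#..: next=.  (t=2,i=2, bit20=0)
  nb #..##: next=#  (t=0,i=5, bit19=1)
  nb #..#.: next=#  (t=4,i=6, bit18=1)
  nb #...#: next=#  (t=0,i=11, bit17=1)
  nb #....: next=#  (t=1,i=2, bit16=1)
  nb .####: next=#  (t=0,i=0, bit15=1)
  nb .###.: next=#  (t=1,i=6, bit14=1)
  nb .##.#: next=#  (t=4,i=13, bit13=1)
  nb .##..: next=#  (t=1,i=0, bit12=1)
  nb .#.##: next=#  (t=1,i=12, bit11=1)
  nb .#.#.: next=.  (t=2,i=1, bit10=0)
  nb .#..#: next=#  (t=2,i=3, bit9=1)
  nb .#...: next=.  (t=5,i=3, bit8=0)
  nb ..###: next=#  (t=0,i=6, bit7=1)
  nb ..##.: next=#  (t=2,i=5, bit6=1)
  nb ..#.#: next=#  (t=1,i=11, bit5=1)
  nb ..#..: next=.  (t=3,i=0, bit4=0)
  nb ...##: next=.  (t=0,i=12, bit3=0)
  nb ...#.: next=#  (t=1,i=10, bit2=1)
  nb ....#: next=.  (t=1,i=3, bit1=0)
  nb .....: next=.  (t=6,i=0, bit0=0)
  bits 00001000001011111111101011100100 = 137362148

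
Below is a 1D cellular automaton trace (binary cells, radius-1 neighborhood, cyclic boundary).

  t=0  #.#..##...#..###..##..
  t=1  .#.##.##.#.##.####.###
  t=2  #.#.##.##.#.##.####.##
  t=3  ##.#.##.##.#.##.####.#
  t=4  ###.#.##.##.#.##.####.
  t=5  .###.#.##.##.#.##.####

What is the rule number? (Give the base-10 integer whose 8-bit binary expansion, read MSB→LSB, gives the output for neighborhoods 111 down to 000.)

242

  ### -> #   bit 7 = 1  t=0,i=14
  ##. -> #   bit 6 = 1  t=0,i=6
  #.# -> #   bit 5 = 1  t=0,i=1
  #.. -> #   bit 4 = 1  t=0,i=3
  .## -> .   bit 3 = 0  t=0,i=5
  .#. -> .   bit 2 = 0  t=0,i=0
  ..# -> #   bit 1 = 1  t=0,i=4
  ... -> .   bit 0 = 0  t=0,i=8
  bits 11110010 = 242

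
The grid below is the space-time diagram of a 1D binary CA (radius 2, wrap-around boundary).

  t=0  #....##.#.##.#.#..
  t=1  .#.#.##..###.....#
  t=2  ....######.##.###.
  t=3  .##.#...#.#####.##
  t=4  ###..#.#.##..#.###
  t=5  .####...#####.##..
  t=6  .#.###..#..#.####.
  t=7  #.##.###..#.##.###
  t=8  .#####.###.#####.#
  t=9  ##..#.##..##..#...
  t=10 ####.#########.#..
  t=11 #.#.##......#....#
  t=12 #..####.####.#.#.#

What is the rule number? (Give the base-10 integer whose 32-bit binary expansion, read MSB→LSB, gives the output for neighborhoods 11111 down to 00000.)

  nb #####: next=.  (t=2,i=6, bit31=0)
  nb ####.: next=#  (t=2,i=8, bit30=1)
  nb ###.#: next=.  (t=2,i=9, bit29=0)
  nb ###..: next=#  (t=1,i=11, bit28=1)
  nb ##.##: next=#  (t=2,i=10, bit27=1)
  nb ##.#.: next=.  (t=0,i=7, bit26=0)
  nb ##..#: next=#  (t=1,i=7, bit25=1)
  nb ##...: next=#  (t=1,i=12, bit24=1)
  nb #.###: next=#  (t=2,i=14, bit23=1)
  nb #.##.: next=#  (t=0,i=10, bit22=1)
  nb #.#.#: next=.  (t=0,i=8, bit21=0)
  nb #.#..: next=.  (t=0,i=15, bit20=0)
  nb #..##: next=#  (t=1,i=8, bit19=1)
  nb #..#.: next=#  (t=0,i=17, bit18=1)
  nb #...#: next=.  (t=3,i=6, bit17=0)
  nb #....: next=.  (t=0,i=2, bit16=0)
  nb .####: next=.  (t=2,i=5, bit15=0)
  nb .###.: next=.  (t=1,i=10, bit14=0)
  nb .##.#: next=#  (t=0,i=6, bit13=1)
  nb .##..: next=#  (t=1,i=6, bit12=1)
  nb .#.##: next=#  (t=0,i=9, bit11=1)
  nb .#.#.: next=.  (t=0,i=14, bit10=0)
  nb .#..#: next=.  (t=0,i=16, bit9=0)
  nb .#...: next=#  (t=0,i=1, bit8=1)
  nb ..###: next=#  (t=1,i=9, bit7=1)
  nb ..##.: next=#  (t=0,i=5, bit6=1)
  nb ..#.#: next=.  (t=1,i=17, bit5=0)
  nb ..#..: next=.  (t=0,i=0, bit4=0)
  nb ...##: next=.  (t=0,i=4, bit3=0)
  nb ...#.: next=#  (t=1,i=16, bit2=1)
  nb ....#: next=#  (t=0,i=3, bit1=1)
  nb .....: next=#  (t=1,i=14, bit0=1)
  bits 01011011110011000011100111000111 = 1540110791

1540110791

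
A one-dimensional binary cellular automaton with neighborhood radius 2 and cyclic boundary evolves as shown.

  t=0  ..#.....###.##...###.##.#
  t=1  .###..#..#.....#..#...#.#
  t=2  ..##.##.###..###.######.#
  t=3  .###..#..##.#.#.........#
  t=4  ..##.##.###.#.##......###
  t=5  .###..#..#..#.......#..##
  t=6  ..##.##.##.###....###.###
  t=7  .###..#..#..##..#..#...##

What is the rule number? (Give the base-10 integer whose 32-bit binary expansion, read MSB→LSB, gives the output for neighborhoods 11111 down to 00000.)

  nb #####: next=.  (t=2,i=19, bit31=0)
  nb ####.: next=.  (t=2,i=21, bit30=0)
  nb ###.#: next=.  (t=0,i=10, bit29=0)
  nb ###..: next=#  (t=1,i=3, bit28=1)
  nb ##.##: next=.  (t=0,i=11, bit27=0)
  nb ##.#.: next=.  (t=0,i=23, bit26=0)
  nb ##..#: next=.  (t=1,i=4, bit25=0)
  nb ##...: next=.  (t=0,i=14, bit24=0)
  nb #.###: next=.  (t=1,i=1, bit23=0)
  nb #.##.: next=.  (t=0,i=12, bit22=0)
  nb #.#.#: next=#  (t=1,i=24, bit21=1)
  nb #.#..: next=#  (t=0,i=24, bit20=1)
  nb #..##: next=#  (t=2,i=1, bit19=1)
  nb #..#.: next=#  (t=0,i=1, bit18=1)
  nb #...#: next=#  (t=0,i=15, bit17=1)
  nb #....: next=.  (t=0,i=4, bit16=0)
  nb .####: next=.  (t=2,i=18, bit15=0)
  nb .###.: next=#  (t=0,i=9, bit14=1)
  nb .##.#: next=#  (t=0,i=22, bit13=1)
  nb .##..: next=.  (t=0,i=13, bit12=0)
  nb .#.##: next=.  (t=1,i=0, bit11=0)
  nb .#.#.: next=.  (t=1,i=23, bit10=0)
  nb .#..#: next=.  (t=0,i=0, bit9=0)
  nb .#...: next=#  (t=0,i=3, bit8=1)
  nb ..###: next=.  (t=0,i=8, bit7=0)
  nb ..##.: next=#  (t=2,i=2, bit6=1)
  nb ..#.#: next=#  (t=1,i=22, bit5=1)
  nb ..#..: next=#  (t=0,i=2, bit4=1)
  nb ...##: next=.  (t=0,i=7, bit3=0)
  nb ...#.: next=#  (t=1,i=14, bit2=1)
  nb ....#: next=#  (t=0,i=6, bit1=1)
  nb .....: next=.  (t=0,i=5, bit0=0)
  bits 00010000001111100110000101110110 = 272523638

272523638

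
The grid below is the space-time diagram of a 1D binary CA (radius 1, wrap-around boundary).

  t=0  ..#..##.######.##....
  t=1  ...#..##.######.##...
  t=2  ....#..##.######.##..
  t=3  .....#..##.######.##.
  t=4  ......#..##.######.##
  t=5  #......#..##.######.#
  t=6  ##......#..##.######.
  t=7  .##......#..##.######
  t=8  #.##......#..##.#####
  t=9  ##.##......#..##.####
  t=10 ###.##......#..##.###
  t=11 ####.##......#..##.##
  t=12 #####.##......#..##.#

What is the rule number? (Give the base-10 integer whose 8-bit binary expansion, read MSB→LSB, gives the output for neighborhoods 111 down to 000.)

  ### -> #   bit 7 = 1  t=0,i=9
  ##. -> #   bit 6 = 1  t=0,i=6
  #.# -> #   bit 5 = 1  t=0,i=7
  #.. -> #   bit 4 = 1  t=0,i=3
  .## -> .   bit 3 = 0  t=0,i=5
  .#. -> .   bit 2 = 0  t=0,i=2
  ..# -> .   bit 1 = 0  t=0,i=1
  ... -> .   bit 0 = 0  t=0,i=0
  bits 11110000 = 240

240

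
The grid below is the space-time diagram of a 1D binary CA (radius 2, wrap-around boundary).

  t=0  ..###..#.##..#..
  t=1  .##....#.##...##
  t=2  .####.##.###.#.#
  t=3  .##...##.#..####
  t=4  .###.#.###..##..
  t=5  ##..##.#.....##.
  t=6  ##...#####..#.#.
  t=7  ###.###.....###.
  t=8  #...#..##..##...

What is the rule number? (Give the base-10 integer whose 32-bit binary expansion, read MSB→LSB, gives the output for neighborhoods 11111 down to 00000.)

99726764

  #####|.  b31=0 t=6,i=7
  ####.|.  b30=0 t=2,i=3
  ###.#|.  b29=0 t=2,i=4
  ###..|.  b28=0 t=0,i=4
  ##.##|.  b27=0 t=1,i=0
  ##.#.|#  b26=1 t=2,i=12
  ##..#|.  b25=0 t=0,i=5
  ##...|#  b24=1 t=1,i=3
  #.###|#  b23=1 t=2,i=1
  #.##.|#  b22=1 t=0,i=9
  #.#.#|#  b21=1 t=2,i=13
  #.#..|#  b20=1 t=3,i=9
  #..##|.  b19=0 t=3,i=11
  #..#.|.  b18=0 t=0,i=6
  #...#|.  b17=0 t=1,i=12
  #....|#  b16=1 t=0,i=15
  .####|#  b15=1 t=2,i=2
  .###.|.  b14=0 t=0,i=3
  .##.#|#  b13=1 t=1,i=15
  .##..|#  b12=1 t=0,i=10
  .#.##|.  b11=0 t=0,i=8
  .#.#.|#  b10=1 t=2,i=14
  .#..#|.  b9=0 t=3,i=10
  .#...|#  b8=1 t=0,i=14
  ..###|#  b7=1 t=0,i=2
  ..##.|.  b6=0 t=1,i=14
  ..#.#|#  b5=1 t=0,i=7
  ..#..|.  b4=0 t=0,i=13
  ...##|#  b3=1 t=0,i=1
  ...#.|#  b2=1 t=1,i=6
  ....#|.  b1=0 t=0,i=0
  .....|.  b0=0 t=5,i=10
  bits 00000101111100011011010110101100 = 99726764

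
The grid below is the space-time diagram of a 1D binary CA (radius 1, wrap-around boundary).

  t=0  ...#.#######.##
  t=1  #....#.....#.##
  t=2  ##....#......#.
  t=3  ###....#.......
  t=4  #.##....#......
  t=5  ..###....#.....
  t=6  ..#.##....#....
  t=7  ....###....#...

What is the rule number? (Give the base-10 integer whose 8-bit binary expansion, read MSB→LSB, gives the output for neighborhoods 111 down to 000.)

88

  [7] ### => .  t=0,i=6
  [6] ##. => #  t=0,i=11
  [5] #.# => .  t=0,i=4
  [4] #.. => #  t=0,i=0
  [3] .## => #  t=0,i=5
  [2] .#. => .  t=0,i=3
  [1] ..# => .  t=0,i=2
  [0] ... => .  t=0,i=1
  bits 01011000 = 88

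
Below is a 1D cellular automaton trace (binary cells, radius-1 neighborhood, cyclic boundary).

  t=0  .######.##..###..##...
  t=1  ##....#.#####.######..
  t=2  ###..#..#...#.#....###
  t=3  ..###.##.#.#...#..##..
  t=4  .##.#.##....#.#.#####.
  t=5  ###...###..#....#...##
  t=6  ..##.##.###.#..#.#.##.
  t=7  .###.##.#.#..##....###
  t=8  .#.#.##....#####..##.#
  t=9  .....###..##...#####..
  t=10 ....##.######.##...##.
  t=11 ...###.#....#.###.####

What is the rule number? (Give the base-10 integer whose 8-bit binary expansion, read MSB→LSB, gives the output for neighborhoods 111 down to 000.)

  nb ###: next=.  (t=0,i=2, bit7=0)
  nb ##.: next=#  (t=0,i=6, bit6=1)
  nb #.#: next=.  (t=0,i=7, bit5=0)
  nb #..: next=#  (t=0,i=10, bit4=1)
  nb .##: next=#  (t=0,i=1, bit3=1)
  nb .#.: next=.  (t=1,i=6, bit2=0)
  nb ..#: next=#  (t=0,i=0, bit1=1)
  nb ...: next=.  (t=0,i=20, bit0=0)
  bits 01011010 = 90

90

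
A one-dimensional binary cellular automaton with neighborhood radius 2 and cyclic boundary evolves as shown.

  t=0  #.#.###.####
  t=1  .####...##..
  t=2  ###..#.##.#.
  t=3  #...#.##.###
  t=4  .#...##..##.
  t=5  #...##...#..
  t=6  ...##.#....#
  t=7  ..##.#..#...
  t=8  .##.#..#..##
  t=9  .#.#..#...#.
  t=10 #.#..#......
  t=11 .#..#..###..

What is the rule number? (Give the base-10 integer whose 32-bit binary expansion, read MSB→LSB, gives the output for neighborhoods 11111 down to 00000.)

  #####|.  b31=0 t=0,i=10
  ####.|.  b30=0 t=0,i=11
  ###.#|.  b29=0 t=0,i=0
  ###..|.  b28=0 t=1,i=4
  ##.##|.  b27=0 t=0,i=7
  ##.#.|#  b26=1 t=0,i=1
  ##..#|.  b25=0 t=2,i=3
  ##...|#  b24=1 t=1,i=5
  #.###|#  b23=1 t=0,i=4
  #.##.|#  b22=1 t=2,i=7
  #.#.#|#  b21=1 t=0,i=2
  #.#..|.  b20=0 t=6,i=6
  #..##|.  b19=0 t=4,i=8
  #..#.|#  b18=1 t=2,i=4
  #...#|.  b17=0 t=1,i=6
  #....|#  b16=1 t=6,i=8
  .####|#  b15=1 t=0,i=9
  .###.|.  b14=0 t=0,i=5
  .##.#|.  b13=0 t=2,i=8
  .##..|.  b12=0 t=1,i=9
  .#.##|#  b11=1 t=0,i=3
  .#.#.|#  b10=1 t=9,i=2
  .#..#|.  b9=0 t=5,i=10
  .#...|.  b8=0 t=4,i=2
  ..###|#  b7=1 t=1,i=1
  ..##.|#  b6=1 t=1,i=8
  ..#.#|.  b5=0 t=2,i=5
  ..#..|.  b4=0 t=4,i=1
  ...##|#  b3=1 t=1,i=0
  ...#.|.  b2=0 t=3,i=3
  ....#|.  b1=0 t=6,i=9
  .....|#  b0=1 t=7,i=11
  bits 00000101111001011000110011001001 = 98929865

98929865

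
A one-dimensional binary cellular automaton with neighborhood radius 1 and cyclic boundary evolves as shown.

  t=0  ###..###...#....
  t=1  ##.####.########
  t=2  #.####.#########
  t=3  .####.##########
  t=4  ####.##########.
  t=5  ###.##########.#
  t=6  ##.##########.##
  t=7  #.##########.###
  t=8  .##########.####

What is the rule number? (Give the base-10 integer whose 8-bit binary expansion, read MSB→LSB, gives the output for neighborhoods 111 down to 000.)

  ###|#  b7=1 t=0,i=1
  ##.|.  b6=0 t=0,i=2
  #.#|#  b5=1 t=1,i=2
  #..|#  b4=1 t=0,i=3
  .##|#  b3=1 t=0,i=0
  .#.|#  b2=1 t=0,i=11
  ..#|#  b1=1 t=0,i=4
  ...|#  b0=1 t=0,i=9
  bits 10111111 = 191

191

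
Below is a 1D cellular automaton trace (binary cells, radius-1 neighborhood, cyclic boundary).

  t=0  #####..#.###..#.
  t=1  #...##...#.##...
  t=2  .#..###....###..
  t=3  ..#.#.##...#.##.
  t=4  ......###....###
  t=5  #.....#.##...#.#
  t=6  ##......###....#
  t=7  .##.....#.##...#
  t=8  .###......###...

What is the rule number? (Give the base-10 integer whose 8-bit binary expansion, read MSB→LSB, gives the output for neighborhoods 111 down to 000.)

  ###|.  b7=0 t=0,i=1
  ##.|#  b6=1 t=0,i=4
  #.#|.  b5=0 t=0,i=8
  #..|#  b4=1 t=0,i=5
  .##|#  b3=1 t=0,i=0
  .#.|.  b2=0 t=0,i=7
  ..#|.  b1=0 t=0,i=6
  ...|.  b0=0 t=1,i=2
  bits 01011000 = 88

88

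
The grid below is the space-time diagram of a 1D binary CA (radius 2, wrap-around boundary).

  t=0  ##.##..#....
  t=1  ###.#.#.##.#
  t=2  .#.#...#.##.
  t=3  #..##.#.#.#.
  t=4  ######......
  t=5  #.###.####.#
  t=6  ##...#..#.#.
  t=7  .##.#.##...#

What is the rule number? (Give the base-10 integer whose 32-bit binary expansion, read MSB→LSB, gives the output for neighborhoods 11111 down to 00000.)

  [31] ##### => #  t=4,i=2
  [30] ####. => #  t=1,i=1
  [29] ###.# => .  t=1,i=2
  [28] ###.. => .  t=4,i=5
  [27] ##.## => #  t=0,i=2
  [26] ##.#. => #  t=1,i=3
  [25] ##..# => .  t=0,i=5
  [24] ##... => #  t=4,i=6
  [23] #.### => .  t=1,i=11
  [22] #.##. => .  t=0,i=3
  [21] #.#.# => .  t=1,i=4
  [20] #.#.. => #  t=2,i=3
  [19] #..## => #  t=3,i=2
  [18] #..#. => #  t=0,i=6
  [17] #...# => .  t=2,i=5
  [16] #.... => #  t=0,i=9
  [15] .#### => .  t=1,i=0
  [14] .###. => .  t=5,i=3
  [13] .##.# => #  t=0,i=1
  [12] .##.. => #  t=0,i=4
  [11] .#.## => #  t=1,i=7
  [10] .#.#. => .  t=1,i=5
  [9] .#..# => #  t=3,i=1
  [8] .#... => #  t=0,i=8
  [7] ..### => #  t=4,i=0
  [6] ..##. => #  t=0,i=0
  [5] ..#.# => .  t=2,i=1
  [4] ..#.. => .  t=0,i=7
  [3] ...## => #  t=0,i=11
  [2] ...#. => #  t=2,i=6
  [1] ....# => .  t=0,i=10
  [0] ..... => #  t=4,i=8
  bits 11001101000111010011101111001101 = 3441245133

3441245133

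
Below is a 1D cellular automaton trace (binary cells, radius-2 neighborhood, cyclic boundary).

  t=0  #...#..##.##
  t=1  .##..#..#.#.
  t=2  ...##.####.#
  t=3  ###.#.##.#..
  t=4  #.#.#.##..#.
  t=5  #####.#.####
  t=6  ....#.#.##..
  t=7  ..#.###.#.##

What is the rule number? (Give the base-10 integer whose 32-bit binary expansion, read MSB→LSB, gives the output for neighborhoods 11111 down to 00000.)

  ##### -> .   bit 31 = 0  t=5,i=0
  ####. -> .   bit 30 = 0  t=2,i=8
  ###.# -> #   bit 29 = 1  t=2,i=9
  ###.. -> .   bit 28 = 0  t=0,i=0
  ##.## -> .   bit 27 = 0  t=0,i=9
  ##.#. -> .   bit 26 = 0  t=2,i=10
  ##..# -> #   bit 25 = 1  t=1,i=3
  ##... -> #   bit 24 = 1  t=0,i=1
  #.### -> #   bit 23 = 1  t=0,i=10
  #.##. -> #   bit 22 = 1  t=3,i=6
  #.#.# -> #   bit 21 = 1  t=3,i=4
  #.#.. -> .   bit 20 = 0  t=1,i=10
  #..## -> .   bit 19 = 0  t=0,i=6
  #..#. -> #   bit 18 = 1  t=1,i=4
  #...# -> #   bit 17 = 1  t=0,i=2
  #.... -> #   bit 16 = 1  t=6,i=11
  .#### -> #   bit 15 = 1  t=2,i=7
  .###. -> .   bit 14 = 0  t=0,i=11
  .##.# -> #   bit 13 = 1  t=0,i=8
  .##.. -> .   bit 12 = 0  t=1,i=2
  .#.## -> .   bit 11 = 0  t=3,i=5
  .#.#. -> #   bit 10 = 1  t=1,i=9
  .#..# -> #   bit 9 = 1  t=0,i=5
  .#... -> #   bit 8 = 1  t=2,i=0
  ..### -> #   bit 7 = 1  t=3,i=0
  ..##. -> .   bit 6 = 0  t=0,i=7
  ..#.# -> #   bit 5 = 1  t=1,i=8
  ..#.. -> .   bit 4 = 0  t=0,i=4
  ...## -> #   bit 3 = 1  t=2,i=2
  ...#. -> .   bit 2 = 0  t=0,i=3
  ....# -> #   bit 1 = 1  t=6,i=2
  ..... -> .   bit 0 = 0  t=6,i=0
  bits 00100011111001111010011110101010 = 602384298

602384298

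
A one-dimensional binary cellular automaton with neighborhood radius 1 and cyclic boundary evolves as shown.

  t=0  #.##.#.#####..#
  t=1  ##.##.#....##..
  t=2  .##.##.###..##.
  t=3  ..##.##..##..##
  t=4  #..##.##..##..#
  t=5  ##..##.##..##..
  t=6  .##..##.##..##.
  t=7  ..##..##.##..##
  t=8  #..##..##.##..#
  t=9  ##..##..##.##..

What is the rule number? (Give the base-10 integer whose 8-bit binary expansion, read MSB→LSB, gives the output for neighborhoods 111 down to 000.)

113

  ###|.  b7=0 t=0,i=8
  ##.|#  b6=1 t=0,i=0
  #.#|#  b5=1 t=0,i=1
  #..|#  b4=1 t=0,i=12
  .##|.  b3=0 t=0,i=2
  .#.|.  b2=0 t=0,i=5
  ..#|.  b1=0 t=0,i=13
  ...|#  b0=1 t=1,i=8
  bits 01110001 = 113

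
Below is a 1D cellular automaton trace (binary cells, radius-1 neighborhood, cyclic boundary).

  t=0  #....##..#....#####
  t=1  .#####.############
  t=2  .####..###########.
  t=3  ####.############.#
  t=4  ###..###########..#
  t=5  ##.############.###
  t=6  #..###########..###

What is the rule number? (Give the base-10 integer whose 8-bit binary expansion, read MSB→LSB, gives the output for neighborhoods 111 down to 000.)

  nb ###: next=#  (t=0,i=15, bit7=1)
  nb ##.: next=.  (t=0,i=0, bit6=0)
  nb #.#: next=.  (t=1,i=0, bit5=0)
  nb #..: next=#  (t=0,i=1, bit4=1)
  nb .##: next=#  (t=0,i=5, bit3=1)
  nb .#.: next=#  (t=0,i=9, bit2=1)
  nb ..#: next=#  (t=0,i=4, bit1=1)
  nb ...: next=#  (t=0,i=2, bit0=1)
  bits 10011111 = 159

159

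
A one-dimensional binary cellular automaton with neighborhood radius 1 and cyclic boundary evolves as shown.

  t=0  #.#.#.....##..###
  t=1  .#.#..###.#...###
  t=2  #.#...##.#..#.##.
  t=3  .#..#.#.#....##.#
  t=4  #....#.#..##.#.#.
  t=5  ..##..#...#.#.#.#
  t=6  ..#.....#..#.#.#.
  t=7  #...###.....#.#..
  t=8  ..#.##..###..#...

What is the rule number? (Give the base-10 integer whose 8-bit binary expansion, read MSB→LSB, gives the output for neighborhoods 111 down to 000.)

  nb ###: next=#  (t=0,i=15, bit7=1)
  nb ##.: next=.  (t=0,i=0, bit6=0)
  nb #.#: next=#  (t=0,i=1, bit5=1)
  nb #..: next=.  (t=0,i=5, bit4=0)
  nb .##: next=#  (t=0,i=10, bit3=1)
  nb .#.: next=.  (t=0,i=2, bit2=0)
  nb ..#: next=.  (t=0,i=9, bit1=0)
  nb ...: next=#  (t=0,i=6, bit0=1)
  bits 10101001 = 169

169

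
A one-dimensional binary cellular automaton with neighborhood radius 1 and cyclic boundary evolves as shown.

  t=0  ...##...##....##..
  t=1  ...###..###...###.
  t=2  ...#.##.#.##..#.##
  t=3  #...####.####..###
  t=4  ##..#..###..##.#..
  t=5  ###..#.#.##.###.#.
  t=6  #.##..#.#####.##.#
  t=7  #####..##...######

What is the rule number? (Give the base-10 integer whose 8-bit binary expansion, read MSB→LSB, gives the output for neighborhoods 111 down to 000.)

  nb ###: next=.  (t=1,i=4, bit7=0)
  nb ##.: next=#  (t=0,i=4, bit6=1)
  nb #.#: next=#  (t=2,i=4, bit5=1)
  nb #..: next=#  (t=0,i=5, bit4=1)
  nb .##: next=#  (t=0,i=3, bit3=1)
  nb .#.: next=.  (t=2,i=3, bit2=0)
  nb ..#: next=.  (t=0,i=2, bit1=0)
  nb ...: next=.  (t=0,i=0, bit0=0)
  bits 01111000 = 120

120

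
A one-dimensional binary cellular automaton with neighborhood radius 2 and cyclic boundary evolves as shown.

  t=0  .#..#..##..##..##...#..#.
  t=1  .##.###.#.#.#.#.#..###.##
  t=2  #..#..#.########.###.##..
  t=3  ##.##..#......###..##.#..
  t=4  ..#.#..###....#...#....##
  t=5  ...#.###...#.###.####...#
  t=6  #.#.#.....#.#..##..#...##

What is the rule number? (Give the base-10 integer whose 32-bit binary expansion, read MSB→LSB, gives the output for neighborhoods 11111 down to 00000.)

1747525524

  ##### -> .   bit 31 = 0  t=2,i=10
  ####. -> #   bit 30 = 1  t=2,i=14
  ###.# -> #   bit 29 = 1  t=1,i=6
  ###.. -> .   bit 28 = 0  t=3,i=16
  ##.## -> #   bit 27 = 1  t=1,i=0
  ##.#. -> .   bit 26 = 0  t=1,i=7
  ##..# -> .   bit 25 = 0  t=0,i=9
  ##... -> .   bit 24 = 0  t=0,i=17
  #.### -> .   bit 23 = 0  t=1,i=4
  #.##. -> .   bit 22 = 0  t=1,i=1
  #.#.# -> #   bit 21 = 1  t=1,i=8
  #.#.. -> .   bit 20 = 0  t=1,i=16
  #..## -> #   bit 19 = 1  t=0,i=6
  #..#. -> .   bit 18 = 0  t=0,i=0
  #...# -> .   bit 17 = 0  t=0,i=18
  #.... -> #   bit 16 = 1  t=3,i=9
  .#### -> .   bit 15 = 0  t=2,i=9
  .###. -> .   bit 14 = 0  t=1,i=5
  .##.# -> .   bit 13 = 0  t=1,i=2
  .##.. -> #   bit 12 = 1  t=0,i=8
  .#.## -> #   bit 11 = 1  t=2,i=7
  .#.#. -> #   bit 10 = 1  t=1,i=9
  .#..# -> #   bit 9 = 1  t=0,i=2
  .#... -> #   bit 8 = 1  t=3,i=8
  ..### -> #   bit 7 = 1  t=1,i=19
  ..##. -> .   bit 6 = 0  t=0,i=7
  ..#.# -> .   bit 5 = 0  t=2,i=6
  ..#.. -> #   bit 4 = 1  t=0,i=1
  ...## -> .   bit 3 = 0  t=3,i=13
  ...#. -> #   bit 2 = 1  t=0,i=19
  ....# -> .   bit 1 = 0  t=3,i=12
  ..... -> .   bit 0 = 0  t=3,i=10
  bits 01101000001010010001111110010100 = 1747525524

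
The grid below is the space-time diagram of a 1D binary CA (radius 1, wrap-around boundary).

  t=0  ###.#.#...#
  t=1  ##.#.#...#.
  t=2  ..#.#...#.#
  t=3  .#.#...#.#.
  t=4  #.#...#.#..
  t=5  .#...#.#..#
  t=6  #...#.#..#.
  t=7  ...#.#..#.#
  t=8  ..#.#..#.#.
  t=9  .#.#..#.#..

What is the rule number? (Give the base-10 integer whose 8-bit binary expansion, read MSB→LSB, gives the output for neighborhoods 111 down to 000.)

  nb ###: next=#  (t=0,i=0, bit7=1)
  nb ##.: next=.  (t=0,i=2, bit6=0)
  nb #.#: next=#  (t=0,i=3, bit5=1)
  nb #..: next=.  (t=0,i=7, bit4=0)
  nb .##: next=.  (t=0,i=10, bit3=0)
  nb .#.: next=.  (t=0,i=4, bit2=0)
  nb ..#: next=#  (t=0,i=9, bit1=1)
  nb ...: next=.  (t=0,i=8, bit0=0)
  bits 10100010 = 162

162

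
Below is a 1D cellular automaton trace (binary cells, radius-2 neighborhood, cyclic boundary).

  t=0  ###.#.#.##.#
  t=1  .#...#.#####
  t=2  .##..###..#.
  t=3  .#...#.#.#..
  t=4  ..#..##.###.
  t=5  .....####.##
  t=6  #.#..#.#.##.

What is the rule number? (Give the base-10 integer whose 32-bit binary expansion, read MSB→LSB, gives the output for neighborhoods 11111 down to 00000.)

1507077601

  nb #####: next=.  (t=1,i=9, bit31=0)
  nb ####.: next=#  (t=0,i=1, bit30=1)
  nb ###.#: next=.  (t=0,i=2, bit29=0)
  nb ###..: next=#  (t=2,i=7, bit28=1)
  nb ##.##: next=#  (t=0,i=10, bit27=1)
  nb ##.#.: next=.  (t=0,i=3, bit26=0)
  nb ##..#: next=.  (t=2,i=3, bit25=0)
  nb ##...: next=#  (t=4,i=11, bit24=1)
  nb #.###: next=#  (t=0,i=11, bit23=1)
  nb #.##.: next=#  (t=0,i=8, bit22=1)
  nb #.#.#: next=.  (t=0,i=4, bit21=0)
  nb #.#..: next=#  (t=1,i=1, bit20=1)
  nb #..##: next=.  (t=2,i=0, bit19=0)
  nb #..#.: next=#  (t=2,i=9, bit18=1)
  nb #...#: next=.  (t=1,i=3, bit17=0)
  nb #....: next=.  (t=5,i=1, bit16=0)
  nb .####: next=.  (t=0,i=0, bit15=0)
  nb .###.: next=.  (t=2,i=6, bit14=0)
  nb .##.#: next=#  (t=0,i=9, bit13=1)
  nb .##..: next=.  (t=2,i=2, bit12=0)
  nb .#.##: next=#  (t=0,i=7, bit11=1)
  nb .#.#.: next=#  (t=0,i=5, bit10=1)
  nb .#..#: next=.  (t=2,i=11, bit9=0)
  nb .#...: next=#  (t=1,i=2, bit8=1)
  nb ..###: next=#  (t=2,i=5, bit7=1)
  nb ..##.: next=#  (t=2,i=1, bit6=1)
  nb ..#.#: next=#  (t=1,i=5, bit5=1)
  nb ..#..: next=.  (t=2,i=10, bit4=0)
  nb ...##: next=.  (t=5,i=4, bit3=0)
  nb ...#.: next=.  (t=1,i=4, bit2=0)
  nb ....#: next=.  (t=5,i=3, bit1=0)
  nb .....: next=#  (t=5,i=2, bit0=1)
  bits 01011001110101000010110111100001 = 1507077601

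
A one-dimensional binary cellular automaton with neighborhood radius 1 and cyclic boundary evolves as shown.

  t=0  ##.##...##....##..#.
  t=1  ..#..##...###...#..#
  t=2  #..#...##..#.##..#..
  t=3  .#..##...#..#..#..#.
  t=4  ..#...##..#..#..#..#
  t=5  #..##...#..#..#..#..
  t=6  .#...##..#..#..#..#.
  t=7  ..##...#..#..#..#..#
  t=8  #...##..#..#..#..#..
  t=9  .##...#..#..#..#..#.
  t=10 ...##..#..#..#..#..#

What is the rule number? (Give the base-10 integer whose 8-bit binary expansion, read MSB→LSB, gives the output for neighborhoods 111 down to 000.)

  ###|#  b7=1 t=1,i=11
  ##.|.  b6=0 t=0,i=1
  #.#|#  b5=1 t=0,i=2
  #..|#  b4=1 t=0,i=5
  .##|.  b3=0 t=0,i=0
  .#.|.  b2=0 t=0,i=18
  ..#|.  b1=0 t=0,i=7
  ...|#  b0=1 t=0,i=6
  bits 10110001 = 177

177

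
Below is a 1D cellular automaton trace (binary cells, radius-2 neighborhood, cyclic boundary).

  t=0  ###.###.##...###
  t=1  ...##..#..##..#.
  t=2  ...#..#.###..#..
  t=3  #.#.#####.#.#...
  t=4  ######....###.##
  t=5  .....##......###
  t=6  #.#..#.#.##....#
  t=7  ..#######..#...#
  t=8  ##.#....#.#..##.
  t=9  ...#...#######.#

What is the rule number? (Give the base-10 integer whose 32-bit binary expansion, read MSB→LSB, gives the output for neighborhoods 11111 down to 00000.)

431918693

  #####|.  b31=0 t=0,i=0
  ####.|.  b30=0 t=0,i=1
  ###.#|.  b29=0 t=0,i=2
  ###..|#  b28=1 t=2,i=10
  ##.##|#  b27=1 t=0,i=3
  ##.#.|.  b26=0 t=3,i=9
  ##..#|.  b25=0 t=1,i=5
  ##...|#  b24=1 t=0,i=10
  #.###|#  b23=1 t=0,i=4
  #.##.|.  b22=0 t=0,i=8
  #.#.#|#  b21=1 t=3,i=2
  #.#..|#  b20=1 t=3,i=12
  #..##|#  b19=1 t=1,i=9
  #..#.|#  b18=1 t=1,i=6
  #...#|#  b17=1 t=0,i=11
  #....|.  b16=0 t=1,i=0
  .####|#  b15=1 t=0,i=14
  .###.|.  b14=0 t=0,i=5
  .##.#|.  b13=0 t=6,i=0
  .##..|.  b12=0 t=0,i=9
  .#.##|#  b11=1 t=2,i=7
  .#.#.|#  b10=1 t=3,i=1
  .#..#|#  b9=1 t=1,i=8
  .#...|.  b8=0 t=1,i=15
  ..###|.  b7=0 t=0,i=13
  ..##.|#  b6=1 t=1,i=3
  ..#.#|#  b5=1 t=2,i=6
  ..#..|.  b4=0 t=1,i=7
  ...##|.  b3=0 t=0,i=12
  ...#.|#  b2=1 t=2,i=2
  ....#|.  b1=0 t=1,i=1
  .....|#  b0=1 t=2,i=0
  bits 00011001101111101000111001100101 = 431918693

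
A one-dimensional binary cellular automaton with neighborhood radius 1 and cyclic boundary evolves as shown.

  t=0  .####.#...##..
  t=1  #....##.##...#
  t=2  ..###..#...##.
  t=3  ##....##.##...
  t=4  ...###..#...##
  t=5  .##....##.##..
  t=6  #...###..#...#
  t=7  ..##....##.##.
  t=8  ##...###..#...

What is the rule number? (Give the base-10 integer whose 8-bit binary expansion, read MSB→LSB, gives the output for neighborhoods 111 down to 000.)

39

  [7] ### => .  t=0,i=2
  [6] ##. => .  t=0,i=4
  [5] #.# => #  t=0,i=5
  [4] #.. => .  t=0,i=7
  [3] .## => .  t=0,i=1
  [2] .#. => #  t=0,i=6
  [1] ..# => #  t=0,i=0
  [0] ... => #  t=0,i=8
  bits 00100111 = 39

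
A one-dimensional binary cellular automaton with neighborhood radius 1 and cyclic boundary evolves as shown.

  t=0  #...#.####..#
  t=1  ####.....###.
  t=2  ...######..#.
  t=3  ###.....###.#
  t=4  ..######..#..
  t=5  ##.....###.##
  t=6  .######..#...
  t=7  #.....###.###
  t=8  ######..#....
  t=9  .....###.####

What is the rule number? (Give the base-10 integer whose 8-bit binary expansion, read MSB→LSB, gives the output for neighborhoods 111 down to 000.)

83

  ###|.  b7=0 t=0,i=7
  ##.|#  b6=1 t=0,i=0
  #.#|.  b5=0 t=0,i=5
  #..|#  b4=1 t=0,i=1
  .##|.  b3=0 t=0,i=6
  .#.|.  b2=0 t=0,i=4
  ..#|#  b1=1 t=0,i=3
  ...|#  b0=1 t=0,i=2
  bits 01010011 = 83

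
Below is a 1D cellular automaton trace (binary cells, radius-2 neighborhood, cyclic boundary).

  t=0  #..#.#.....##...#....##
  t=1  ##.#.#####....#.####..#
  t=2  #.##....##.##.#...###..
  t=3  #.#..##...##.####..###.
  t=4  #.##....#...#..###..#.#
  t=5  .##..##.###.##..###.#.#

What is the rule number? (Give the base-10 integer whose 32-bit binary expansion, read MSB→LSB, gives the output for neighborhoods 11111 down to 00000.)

1584612147

  ##### -> .   bit 31 = 0  t=1,i=7
  ####. -> #   bit 30 = 1  t=1,i=8
  ###.# -> .   bit 29 = 0  t=1,i=1
  ###.. -> #   bit 28 = 1  t=0,i=0
  ##.## -> #   bit 27 = 1  t=2,i=10
  ##.#. -> #   bit 26 = 1  t=1,i=2
  ##..# -> #   bit 25 = 1  t=0,i=1
  ##... -> .   bit 24 = 0  t=0,i=13
  #.### -> .   bit 23 = 0  t=1,i=5
  #.##. -> #   bit 22 = 1  t=2,i=2
  #.#.# -> #   bit 21 = 1  t=1,i=3
  #.#.. -> #   bit 20 = 1  t=0,i=5
  #..## -> .   bit 19 = 0  t=1,i=21
  #..#. -> .   bit 18 = 0  t=0,i=2
  #...# -> #   bit 17 = 1  t=0,i=14
  #.... -> #   bit 16 = 1  t=0,i=7
  .#### -> .   bit 15 = 0  t=1,i=6
  .###. -> #   bit 14 = 1  t=0,i=22
  .##.# -> .   bit 13 = 0  t=2,i=9
  .##.. -> .   bit 12 = 0  t=0,i=12
  .#.## -> .   bit 11 = 0  t=1,i=4
  .#.#. -> .   bit 10 = 0  t=0,i=4
  .#..# -> #   bit 9 = 1  t=3,i=3
  .#... -> #   bit 8 = 1  t=0,i=6
  ..### -> .   bit 7 = 0  t=0,i=21
  ..##. -> .   bit 6 = 0  t=0,i=11
  ..#.# -> #   bit 5 = 1  t=0,i=3
  ..#.. -> #   bit 4 = 1  t=0,i=16
  ...## -> .   bit 3 = 0  t=0,i=10
  ...#. -> .   bit 2 = 0  t=0,i=15
  ....# -> #   bit 1 = 1  t=0,i=9
  ..... -> #   bit 0 = 1  t=0,i=8
  bits 01011110011100110100001100110011 = 1584612147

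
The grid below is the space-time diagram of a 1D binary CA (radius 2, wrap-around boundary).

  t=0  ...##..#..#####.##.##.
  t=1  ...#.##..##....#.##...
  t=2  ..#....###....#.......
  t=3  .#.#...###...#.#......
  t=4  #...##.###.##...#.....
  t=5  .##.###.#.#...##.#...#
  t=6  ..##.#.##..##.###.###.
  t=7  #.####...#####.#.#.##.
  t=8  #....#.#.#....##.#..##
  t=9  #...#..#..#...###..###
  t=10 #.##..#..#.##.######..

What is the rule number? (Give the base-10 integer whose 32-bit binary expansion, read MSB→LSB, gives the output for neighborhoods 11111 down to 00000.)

  [31] ##### => .  t=0,i=12
  [30] ####. => .  t=0,i=13
  [29] ###.# => .  t=0,i=14
  [28] ###.. => #  t=2,i=9
  [27] ##.## => #  t=0,i=15
  [26] ##.#. => #  t=5,i=7
  [25] ##..# => #  t=0,i=5
  [24] ##... => .  t=0,i=21
  [23] #.### => .  t=4,i=7
  [22] #.##. => .  t=0,i=16
  [21] #.#.# => #  t=5,i=8
  [20] #.#.. => .  t=3,i=3
  [19] #..## => #  t=0,i=9
  [18] #..#. => #  t=0,i=6
  [17] #...# => #  t=3,i=5
  [16] #.... => .  t=0,i=0
  [15] .#### => .  t=0,i=11
  [14] .###. => #  t=2,i=8
  [13] .##.# => #  t=0,i=17
  [12] .##.. => .  t=0,i=4
  [11] .#.## => .  t=1,i=4
  [10] .#.#. => .  t=3,i=2
  [9] .#..# => .  t=0,i=8
  [8] .#... => #  t=2,i=3
  [7] ..### => #  t=0,i=10
  [6] ..##. => #  t=0,i=3
  [5] ..#.# => .  t=1,i=3
  [4] ..#.. => .  t=0,i=7
  [3] ...## => .  t=0,i=2
  [2] ...#. => #  t=1,i=2
  [1] ....# => .  t=0,i=1
  [0] ..... => .  t=1,i=0
  bits 00011110001011100110000111000100 = 506356164

506356164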